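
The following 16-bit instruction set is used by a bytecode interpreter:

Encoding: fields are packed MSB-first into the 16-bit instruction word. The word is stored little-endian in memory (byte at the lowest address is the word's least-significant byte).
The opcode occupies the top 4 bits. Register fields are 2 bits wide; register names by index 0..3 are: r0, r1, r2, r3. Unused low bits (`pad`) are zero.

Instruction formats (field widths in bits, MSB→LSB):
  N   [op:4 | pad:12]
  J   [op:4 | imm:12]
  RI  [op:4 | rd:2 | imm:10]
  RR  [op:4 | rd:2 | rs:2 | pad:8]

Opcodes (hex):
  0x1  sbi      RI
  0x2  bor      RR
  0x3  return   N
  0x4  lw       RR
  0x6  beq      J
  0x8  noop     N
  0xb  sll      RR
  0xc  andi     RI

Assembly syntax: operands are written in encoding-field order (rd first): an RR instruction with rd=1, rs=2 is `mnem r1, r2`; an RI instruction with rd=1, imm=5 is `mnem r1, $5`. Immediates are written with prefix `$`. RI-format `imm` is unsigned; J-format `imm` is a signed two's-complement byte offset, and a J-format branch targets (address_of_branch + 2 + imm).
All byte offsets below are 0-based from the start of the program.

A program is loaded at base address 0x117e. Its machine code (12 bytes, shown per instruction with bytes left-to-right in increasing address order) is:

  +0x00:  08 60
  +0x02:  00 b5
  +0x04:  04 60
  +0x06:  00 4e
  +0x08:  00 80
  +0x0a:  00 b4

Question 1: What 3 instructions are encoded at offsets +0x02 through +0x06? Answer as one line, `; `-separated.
[02] 00 b5 → 0xb500
  opcode bits[15:12]=0xb: sll/RR
  rd: (w>>10)&0x3=0x1 → r1
  rs: (w>>8)&0x3=0x1 → r1
[04] 04 60 → 0x6004
  opcode bits[15:12]=0x6: beq/J
  imm: (w>>0)&0xfff=0x4 → $4
[06] 00 4e → 0x4e00
  opcode bits[15:12]=0x4: lw/RR
  rd: (w>>10)&0x3=0x3 → r3
  rs: (w>>8)&0x3=0x2 → r2

sll r1, r1; beq $4; lw r3, r2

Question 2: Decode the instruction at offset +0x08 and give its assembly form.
[08] 00 80 → 0x8000
  opcode bits[15:12]=0x8: noop/N

noop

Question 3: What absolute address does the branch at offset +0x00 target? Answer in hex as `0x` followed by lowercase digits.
0x1188

+0x00: 08 60 ⇒ word 0x6008 (little)
  opcode bits[15:12]=0x6: beq/J
  imm@[11:0]=0x8 ⇒ $8
  target = base 0x117e + off 0x00 + 2 + imm 8 = 0x1188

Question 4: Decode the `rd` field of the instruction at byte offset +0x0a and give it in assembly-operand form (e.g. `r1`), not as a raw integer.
r1

+0x0a: 00 b4 ⇒ word 0xb400 (little)
  op=0xb400>>12=0xb ⇒ sll (RR)
  [11:10] rd=1 = r1
  [9:8] rs=0 = r0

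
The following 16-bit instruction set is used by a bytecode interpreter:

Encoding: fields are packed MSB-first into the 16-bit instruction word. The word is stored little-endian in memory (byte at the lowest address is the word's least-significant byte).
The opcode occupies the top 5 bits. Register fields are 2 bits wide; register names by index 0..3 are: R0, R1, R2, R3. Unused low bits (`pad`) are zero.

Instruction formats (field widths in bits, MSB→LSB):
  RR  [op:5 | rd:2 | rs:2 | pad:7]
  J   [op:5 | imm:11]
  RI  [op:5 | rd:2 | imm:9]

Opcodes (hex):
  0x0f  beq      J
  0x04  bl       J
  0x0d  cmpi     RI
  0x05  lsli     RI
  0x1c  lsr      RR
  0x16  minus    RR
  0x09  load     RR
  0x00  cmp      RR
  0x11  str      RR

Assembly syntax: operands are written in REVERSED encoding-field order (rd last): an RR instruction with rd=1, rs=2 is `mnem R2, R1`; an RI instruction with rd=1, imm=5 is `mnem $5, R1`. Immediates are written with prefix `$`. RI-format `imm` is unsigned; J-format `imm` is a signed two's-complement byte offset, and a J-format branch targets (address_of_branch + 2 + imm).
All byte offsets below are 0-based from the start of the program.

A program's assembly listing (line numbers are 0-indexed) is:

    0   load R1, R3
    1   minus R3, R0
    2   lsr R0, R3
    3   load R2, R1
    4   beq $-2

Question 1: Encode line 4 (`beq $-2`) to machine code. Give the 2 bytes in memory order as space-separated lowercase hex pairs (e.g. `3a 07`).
fe 7f

4. beq fields op=0xf:5|imm=-2:11 → word 7ffeh → fe 7f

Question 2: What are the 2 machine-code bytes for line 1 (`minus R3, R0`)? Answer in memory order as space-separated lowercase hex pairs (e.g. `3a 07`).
line 1 (minus): pack op=0x16:5|rd=0:2|rs=3:2|pad=0:7 = 0xb180; little→ 80 b1

80 b1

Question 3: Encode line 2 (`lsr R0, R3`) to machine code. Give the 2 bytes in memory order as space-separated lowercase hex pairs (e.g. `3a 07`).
00 e6

line 2 (lsr): pack op=0x1c:5|rd=3:2|rs=0:2|pad=0:7 = 0xe600; little→ 00 e6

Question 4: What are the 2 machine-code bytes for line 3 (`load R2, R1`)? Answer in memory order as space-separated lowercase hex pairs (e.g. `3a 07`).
L3: load op=0x9:5|rd=1:2|rs=2:2|pad=0:7 ⇒ 0x4b00 ⇒ little 00 4b

00 4b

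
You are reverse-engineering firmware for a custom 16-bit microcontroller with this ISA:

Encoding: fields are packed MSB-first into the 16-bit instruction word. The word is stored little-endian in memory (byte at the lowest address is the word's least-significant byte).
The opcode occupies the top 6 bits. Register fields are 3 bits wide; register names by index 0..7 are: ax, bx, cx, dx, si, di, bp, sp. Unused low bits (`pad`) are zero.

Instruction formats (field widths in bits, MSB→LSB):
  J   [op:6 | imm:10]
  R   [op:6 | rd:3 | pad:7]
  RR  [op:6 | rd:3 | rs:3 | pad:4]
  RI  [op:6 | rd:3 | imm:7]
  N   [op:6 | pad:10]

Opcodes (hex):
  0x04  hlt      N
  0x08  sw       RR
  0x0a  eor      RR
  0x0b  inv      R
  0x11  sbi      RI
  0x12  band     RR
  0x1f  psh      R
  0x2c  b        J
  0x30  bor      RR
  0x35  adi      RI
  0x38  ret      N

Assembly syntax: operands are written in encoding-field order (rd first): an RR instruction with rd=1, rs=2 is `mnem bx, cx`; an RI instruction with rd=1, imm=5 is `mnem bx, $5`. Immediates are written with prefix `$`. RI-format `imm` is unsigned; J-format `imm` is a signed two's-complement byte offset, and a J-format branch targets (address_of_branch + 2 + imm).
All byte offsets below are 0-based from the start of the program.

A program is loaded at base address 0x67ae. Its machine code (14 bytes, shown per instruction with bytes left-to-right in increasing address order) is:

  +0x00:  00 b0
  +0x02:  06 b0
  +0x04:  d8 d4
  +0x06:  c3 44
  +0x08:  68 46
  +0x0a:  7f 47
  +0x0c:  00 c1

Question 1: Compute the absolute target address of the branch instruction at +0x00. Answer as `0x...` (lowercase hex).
0x67b0

+0x00: 00 b0 ⇒ word 0xb000 (little)
  top 6b → 0x2c → b [J]
  imm: (w>>0)&0x3ff=0x0 → $0
  target = base 0x67ae + off 0x00 + 2 + imm 0 = 0x67b0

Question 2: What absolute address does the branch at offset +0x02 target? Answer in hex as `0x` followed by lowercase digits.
[02] 06 b0 → 0xb006
  opcode bits[15:10]=0x2c: b/J
  imm: (w>>0)&0x3ff=0x6 → $6
  target = base 0x67ae + off 0x02 + 2 + imm 6 = 0x67b8

0x67b8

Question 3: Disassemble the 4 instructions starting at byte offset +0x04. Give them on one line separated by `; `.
adi bx, $88; sbi bx, $67; sbi si, $104; sbi bp, $127

[04] d8 d4 → 0xd4d8
  op=0xd4d8>>10=0x35 ⇒ adi (RI)
  rd: (w>>7)&0x7=0x1 → bx
  imm: (w>>0)&0x7f=0x58 → $88
[06] c3 44 → 0x44c3
  op=0x44c3>>10=0x11 ⇒ sbi (RI)
  rd: (w>>7)&0x7=0x1 → bx
  imm: (w>>0)&0x7f=0x43 → $67
[08] 68 46 → 0x4668
  op=0x4668>>10=0x11 ⇒ sbi (RI)
  rd: (w>>7)&0x7=0x4 → si
  imm: (w>>0)&0x7f=0x68 → $104
[0a] 7f 47 → 0x477f
  op=0x477f>>10=0x11 ⇒ sbi (RI)
  rd: (w>>7)&0x7=0x6 → bp
  imm: (w>>0)&0x7f=0x7f → $127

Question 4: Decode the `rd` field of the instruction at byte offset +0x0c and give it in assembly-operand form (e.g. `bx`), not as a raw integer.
cx

+0x0c: 00 c1 ⇒ word 0xc100 (little)
  opcode bits[15:10]=0x30: bor/RR
  rd@[9:7]=0x2 ⇒ cx
  rs@[6:4]=0x0 ⇒ ax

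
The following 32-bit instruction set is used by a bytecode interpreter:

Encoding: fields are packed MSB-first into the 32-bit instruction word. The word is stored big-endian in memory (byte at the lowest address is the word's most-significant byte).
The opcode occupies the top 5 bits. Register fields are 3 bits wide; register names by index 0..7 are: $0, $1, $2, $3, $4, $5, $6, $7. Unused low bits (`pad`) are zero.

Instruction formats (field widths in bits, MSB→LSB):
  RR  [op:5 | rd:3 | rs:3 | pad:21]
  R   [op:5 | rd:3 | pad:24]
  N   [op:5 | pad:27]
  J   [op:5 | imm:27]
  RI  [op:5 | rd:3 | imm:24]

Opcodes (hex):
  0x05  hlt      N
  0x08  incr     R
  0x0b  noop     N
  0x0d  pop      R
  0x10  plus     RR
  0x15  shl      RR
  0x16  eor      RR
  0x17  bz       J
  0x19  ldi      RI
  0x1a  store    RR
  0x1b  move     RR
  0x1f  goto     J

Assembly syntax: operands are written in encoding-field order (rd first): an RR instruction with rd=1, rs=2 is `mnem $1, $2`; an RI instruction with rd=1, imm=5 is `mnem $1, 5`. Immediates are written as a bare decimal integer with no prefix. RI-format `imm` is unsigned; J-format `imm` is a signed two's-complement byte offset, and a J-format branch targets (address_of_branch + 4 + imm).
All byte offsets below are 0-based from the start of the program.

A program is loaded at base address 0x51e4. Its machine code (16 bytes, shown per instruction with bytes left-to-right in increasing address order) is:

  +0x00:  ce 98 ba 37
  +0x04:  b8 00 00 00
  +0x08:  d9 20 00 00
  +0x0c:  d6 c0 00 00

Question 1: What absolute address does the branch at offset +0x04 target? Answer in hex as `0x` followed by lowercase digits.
off 0x04: read b8 00 00 00 as big → 0xb8000000
  top 5b → 0x17 → bz [J]
  [26:0] imm=0 = 0
  target = base 0x51e4 + off 0x04 + 4 + imm 0 = 0x51ec

0x51ec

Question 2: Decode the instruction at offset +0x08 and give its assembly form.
move $1, $1

[08] d9 20 00 00 → 0xd9200000
  op=0xd9200000>>27=0x1b ⇒ move (RR)
  [26:24] rd=1 = $1
  [23:21] rs=1 = $1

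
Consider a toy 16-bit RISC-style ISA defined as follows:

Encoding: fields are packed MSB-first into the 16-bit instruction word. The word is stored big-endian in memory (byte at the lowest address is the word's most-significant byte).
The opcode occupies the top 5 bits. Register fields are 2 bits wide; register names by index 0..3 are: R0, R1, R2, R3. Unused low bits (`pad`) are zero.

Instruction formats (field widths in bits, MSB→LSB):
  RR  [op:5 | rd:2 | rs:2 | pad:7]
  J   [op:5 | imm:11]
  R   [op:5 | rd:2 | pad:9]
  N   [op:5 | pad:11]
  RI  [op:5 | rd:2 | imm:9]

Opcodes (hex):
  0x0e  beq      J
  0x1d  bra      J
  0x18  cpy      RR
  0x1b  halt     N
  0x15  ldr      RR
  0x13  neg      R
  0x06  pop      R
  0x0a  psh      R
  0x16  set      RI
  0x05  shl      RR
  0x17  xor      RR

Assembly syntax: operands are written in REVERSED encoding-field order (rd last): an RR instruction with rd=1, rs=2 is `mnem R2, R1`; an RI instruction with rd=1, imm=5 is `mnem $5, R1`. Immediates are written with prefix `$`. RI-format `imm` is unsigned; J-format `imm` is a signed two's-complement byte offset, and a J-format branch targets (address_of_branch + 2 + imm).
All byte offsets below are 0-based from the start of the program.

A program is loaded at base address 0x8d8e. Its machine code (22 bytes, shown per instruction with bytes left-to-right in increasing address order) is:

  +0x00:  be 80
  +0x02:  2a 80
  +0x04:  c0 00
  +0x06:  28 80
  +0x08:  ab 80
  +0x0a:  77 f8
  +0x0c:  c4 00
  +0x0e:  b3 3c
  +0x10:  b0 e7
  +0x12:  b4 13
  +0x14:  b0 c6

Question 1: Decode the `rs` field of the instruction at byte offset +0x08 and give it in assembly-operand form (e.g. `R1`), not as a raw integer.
[08] ab 80 → 0xab80
  top 5b → 0x15 → ldr [RR]
  rd@[10:9]=0x1 ⇒ R1
  rs@[8:7]=0x3 ⇒ R3

R3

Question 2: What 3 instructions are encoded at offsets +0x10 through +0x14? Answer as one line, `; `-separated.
set $231, R0; set $19, R2; set $198, R0

off 0x10: read b0 e7 as big → 0xb0e7
  opcode bits[15:11]=0x16: set/RI
  [10:9] rd=0 = R0
  [8:0] imm=231 = $231
off 0x12: read b4 13 as big → 0xb413
  opcode bits[15:11]=0x16: set/RI
  [10:9] rd=2 = R2
  [8:0] imm=19 = $19
off 0x14: read b0 c6 as big → 0xb0c6
  opcode bits[15:11]=0x16: set/RI
  [10:9] rd=0 = R0
  [8:0] imm=198 = $198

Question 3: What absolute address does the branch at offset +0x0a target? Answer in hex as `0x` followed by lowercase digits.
off 0x0a: read 77 f8 as big → 0x77f8
  top 5b → 0xe → beq [J]
  imm: (w>>0)&0x7ff=0x7f8 (s11→-8) → $-8
  target = base 0x8d8e + off 0x0a + 2 + imm -8 = 0x8d92

0x8d92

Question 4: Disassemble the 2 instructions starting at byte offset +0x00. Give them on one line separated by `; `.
@+00  big-endian(be 80) = 0xbe80
  top 5b → 0x17 → xor [RR]
  rd: (w>>9)&0x3=0x3 → R3
  rs: (w>>7)&0x3=0x1 → R1
@+02  big-endian(2a 80) = 0x2a80
  top 5b → 0x5 → shl [RR]
  rd: (w>>9)&0x3=0x1 → R1
  rs: (w>>7)&0x3=0x1 → R1

xor R1, R3; shl R1, R1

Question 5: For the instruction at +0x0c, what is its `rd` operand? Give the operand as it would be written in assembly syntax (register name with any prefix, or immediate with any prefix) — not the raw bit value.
R2

[0c] c4 00 → 0xc400
  top 5b → 0x18 → cpy [RR]
  [10:9] rd=2 = R2
  [8:7] rs=0 = R0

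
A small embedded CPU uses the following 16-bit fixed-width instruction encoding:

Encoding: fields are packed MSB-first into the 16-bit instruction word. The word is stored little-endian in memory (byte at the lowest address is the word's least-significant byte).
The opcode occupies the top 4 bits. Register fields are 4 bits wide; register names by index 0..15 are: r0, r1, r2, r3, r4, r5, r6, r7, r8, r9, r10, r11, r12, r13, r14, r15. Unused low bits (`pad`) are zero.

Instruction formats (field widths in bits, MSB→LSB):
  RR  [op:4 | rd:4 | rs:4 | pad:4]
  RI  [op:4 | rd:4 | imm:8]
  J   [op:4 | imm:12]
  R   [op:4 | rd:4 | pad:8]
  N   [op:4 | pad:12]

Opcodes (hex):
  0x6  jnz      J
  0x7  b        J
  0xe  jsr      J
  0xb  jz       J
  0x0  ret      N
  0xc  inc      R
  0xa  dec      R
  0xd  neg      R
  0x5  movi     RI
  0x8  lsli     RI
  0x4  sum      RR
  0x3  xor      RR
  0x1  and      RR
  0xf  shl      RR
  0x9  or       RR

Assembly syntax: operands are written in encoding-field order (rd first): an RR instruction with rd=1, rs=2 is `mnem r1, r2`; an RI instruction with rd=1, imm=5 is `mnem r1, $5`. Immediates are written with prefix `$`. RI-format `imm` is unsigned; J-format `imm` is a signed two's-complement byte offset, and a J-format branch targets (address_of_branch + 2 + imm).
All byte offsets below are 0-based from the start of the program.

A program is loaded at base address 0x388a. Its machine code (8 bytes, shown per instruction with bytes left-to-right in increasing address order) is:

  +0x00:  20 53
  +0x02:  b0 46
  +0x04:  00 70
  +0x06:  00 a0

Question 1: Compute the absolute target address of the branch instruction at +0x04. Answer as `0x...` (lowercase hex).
0x3890

@+04  little-endian(00 70) = 0x7000
  opcode bits[15:12]=0x7: b/J
  imm: (w>>0)&0xfff=0x0 → $0
  target = base 0x388a + off 0x04 + 2 + imm 0 = 0x3890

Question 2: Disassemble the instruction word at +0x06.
+0x06: 00 a0 ⇒ word 0xa000 (little)
  opcode bits[15:12]=0xa: dec/R
  rd: (w>>8)&0xf=0x0 → r0

dec r0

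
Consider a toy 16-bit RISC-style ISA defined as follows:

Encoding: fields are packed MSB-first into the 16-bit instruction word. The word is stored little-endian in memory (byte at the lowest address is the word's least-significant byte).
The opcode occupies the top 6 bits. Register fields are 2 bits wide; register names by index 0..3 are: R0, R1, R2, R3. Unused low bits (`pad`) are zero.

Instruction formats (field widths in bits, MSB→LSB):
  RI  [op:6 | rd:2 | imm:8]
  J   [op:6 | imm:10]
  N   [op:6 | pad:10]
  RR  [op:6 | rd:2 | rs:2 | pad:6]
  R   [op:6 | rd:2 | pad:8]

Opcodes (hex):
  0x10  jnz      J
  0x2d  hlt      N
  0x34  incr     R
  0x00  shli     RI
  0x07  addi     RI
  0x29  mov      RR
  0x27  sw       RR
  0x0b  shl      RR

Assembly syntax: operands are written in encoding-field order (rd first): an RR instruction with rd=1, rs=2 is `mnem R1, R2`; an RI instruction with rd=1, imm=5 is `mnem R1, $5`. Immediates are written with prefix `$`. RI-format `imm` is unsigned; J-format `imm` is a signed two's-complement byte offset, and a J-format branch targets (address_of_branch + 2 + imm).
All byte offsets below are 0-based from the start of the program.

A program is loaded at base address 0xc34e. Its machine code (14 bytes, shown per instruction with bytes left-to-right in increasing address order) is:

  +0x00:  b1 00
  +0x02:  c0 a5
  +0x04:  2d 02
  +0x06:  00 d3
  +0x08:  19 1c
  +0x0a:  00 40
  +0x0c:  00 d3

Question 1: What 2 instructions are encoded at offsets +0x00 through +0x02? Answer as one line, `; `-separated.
@+00  little-endian(b1 00) = 0x00b1
  op=0x00b1>>10=0x0 ⇒ shli (RI)
  rd@[9:8]=0x0 ⇒ R0
  imm@[7:0]=0xb1 ⇒ $177
@+02  little-endian(c0 a5) = 0xa5c0
  op=0xa5c0>>10=0x29 ⇒ mov (RR)
  rd@[9:8]=0x1 ⇒ R1
  rs@[7:6]=0x3 ⇒ R3

shli R0, $177; mov R1, R3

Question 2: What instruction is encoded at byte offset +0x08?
addi R0, $25

+0x08: 19 1c ⇒ word 0x1c19 (little)
  op=0x1c19>>10=0x7 ⇒ addi (RI)
  [9:8] rd=0 = R0
  [7:0] imm=25 = $25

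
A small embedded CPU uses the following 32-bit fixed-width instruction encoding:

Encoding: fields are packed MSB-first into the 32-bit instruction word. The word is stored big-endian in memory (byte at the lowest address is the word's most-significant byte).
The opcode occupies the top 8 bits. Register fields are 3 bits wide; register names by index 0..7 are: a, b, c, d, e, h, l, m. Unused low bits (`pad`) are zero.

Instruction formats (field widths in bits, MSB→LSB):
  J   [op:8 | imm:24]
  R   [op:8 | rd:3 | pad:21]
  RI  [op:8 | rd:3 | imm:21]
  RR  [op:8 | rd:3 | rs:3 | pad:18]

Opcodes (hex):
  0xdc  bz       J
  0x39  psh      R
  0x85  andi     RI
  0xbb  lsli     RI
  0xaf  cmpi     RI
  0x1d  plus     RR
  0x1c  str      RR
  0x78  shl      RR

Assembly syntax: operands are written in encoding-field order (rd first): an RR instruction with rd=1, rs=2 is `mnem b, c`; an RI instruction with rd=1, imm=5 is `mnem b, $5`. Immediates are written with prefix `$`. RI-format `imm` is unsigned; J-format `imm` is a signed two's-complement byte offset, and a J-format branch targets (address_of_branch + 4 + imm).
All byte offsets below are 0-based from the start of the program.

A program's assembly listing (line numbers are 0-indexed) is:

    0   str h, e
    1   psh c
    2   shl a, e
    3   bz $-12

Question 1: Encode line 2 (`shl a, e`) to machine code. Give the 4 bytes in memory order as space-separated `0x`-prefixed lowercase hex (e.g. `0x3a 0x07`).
0x78 0x10 0x00 0x00

line 2 (shl): pack op=0x78:8|rd=0:3|rs=4:3|pad=0:18 = 0x78100000; big→ 78 10 00 00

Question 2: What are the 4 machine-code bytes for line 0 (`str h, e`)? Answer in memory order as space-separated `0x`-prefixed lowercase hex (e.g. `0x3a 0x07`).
0. str fields op=0x1c:8|rd=5:3|rs=4:3|pad=0:18 → word 1cb00000h → 1c b0 00 00

0x1c 0xb0 0x00 0x00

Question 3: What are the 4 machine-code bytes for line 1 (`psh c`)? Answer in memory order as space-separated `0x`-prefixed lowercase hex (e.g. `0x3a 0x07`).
L1: psh op=0x39:8|rd=2:3|pad=0:21 ⇒ 0x39400000 ⇒ big 39 40 00 00

0x39 0x40 0x00 0x00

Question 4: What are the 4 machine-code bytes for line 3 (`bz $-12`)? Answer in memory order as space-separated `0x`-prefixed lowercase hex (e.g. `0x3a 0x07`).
3. bz fields op=0xdc:8|imm=-12:24 → word dcfffff4h → dc ff ff f4

0xdc 0xff 0xff 0xf4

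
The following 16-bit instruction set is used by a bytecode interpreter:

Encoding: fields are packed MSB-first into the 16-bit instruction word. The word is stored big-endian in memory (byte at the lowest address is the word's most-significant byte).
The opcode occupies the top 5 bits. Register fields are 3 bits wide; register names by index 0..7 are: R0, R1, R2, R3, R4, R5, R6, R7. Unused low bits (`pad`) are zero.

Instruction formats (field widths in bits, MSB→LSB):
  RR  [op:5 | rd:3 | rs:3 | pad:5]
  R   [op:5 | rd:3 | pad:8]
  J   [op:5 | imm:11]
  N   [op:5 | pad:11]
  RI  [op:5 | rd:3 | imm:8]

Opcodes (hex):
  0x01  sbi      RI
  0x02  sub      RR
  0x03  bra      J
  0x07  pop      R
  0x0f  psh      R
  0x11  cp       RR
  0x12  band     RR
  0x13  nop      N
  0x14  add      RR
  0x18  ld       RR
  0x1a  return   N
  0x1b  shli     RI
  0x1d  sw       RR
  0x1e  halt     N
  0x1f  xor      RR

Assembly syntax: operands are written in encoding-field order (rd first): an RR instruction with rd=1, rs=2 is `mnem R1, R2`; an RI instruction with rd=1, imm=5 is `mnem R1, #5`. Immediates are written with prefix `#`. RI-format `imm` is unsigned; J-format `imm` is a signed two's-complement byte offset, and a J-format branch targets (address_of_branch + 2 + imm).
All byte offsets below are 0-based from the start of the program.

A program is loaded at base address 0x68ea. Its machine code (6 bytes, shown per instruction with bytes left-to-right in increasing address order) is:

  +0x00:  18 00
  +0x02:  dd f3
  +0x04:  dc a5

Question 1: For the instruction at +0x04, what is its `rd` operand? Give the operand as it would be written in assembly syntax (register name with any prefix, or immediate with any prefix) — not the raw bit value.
[04] dc a5 → 0xdca5
  op=0xdca5>>11=0x1b ⇒ shli (RI)
  [10:8] rd=4 = R4
  [7:0] imm=165 = #165

R4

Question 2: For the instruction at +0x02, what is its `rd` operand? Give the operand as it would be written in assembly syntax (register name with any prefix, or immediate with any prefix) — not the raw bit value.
R5

[02] dd f3 → 0xddf3
  opcode bits[15:11]=0x1b: shli/RI
  rd@[10:8]=0x5 ⇒ R5
  imm@[7:0]=0xf3 ⇒ #243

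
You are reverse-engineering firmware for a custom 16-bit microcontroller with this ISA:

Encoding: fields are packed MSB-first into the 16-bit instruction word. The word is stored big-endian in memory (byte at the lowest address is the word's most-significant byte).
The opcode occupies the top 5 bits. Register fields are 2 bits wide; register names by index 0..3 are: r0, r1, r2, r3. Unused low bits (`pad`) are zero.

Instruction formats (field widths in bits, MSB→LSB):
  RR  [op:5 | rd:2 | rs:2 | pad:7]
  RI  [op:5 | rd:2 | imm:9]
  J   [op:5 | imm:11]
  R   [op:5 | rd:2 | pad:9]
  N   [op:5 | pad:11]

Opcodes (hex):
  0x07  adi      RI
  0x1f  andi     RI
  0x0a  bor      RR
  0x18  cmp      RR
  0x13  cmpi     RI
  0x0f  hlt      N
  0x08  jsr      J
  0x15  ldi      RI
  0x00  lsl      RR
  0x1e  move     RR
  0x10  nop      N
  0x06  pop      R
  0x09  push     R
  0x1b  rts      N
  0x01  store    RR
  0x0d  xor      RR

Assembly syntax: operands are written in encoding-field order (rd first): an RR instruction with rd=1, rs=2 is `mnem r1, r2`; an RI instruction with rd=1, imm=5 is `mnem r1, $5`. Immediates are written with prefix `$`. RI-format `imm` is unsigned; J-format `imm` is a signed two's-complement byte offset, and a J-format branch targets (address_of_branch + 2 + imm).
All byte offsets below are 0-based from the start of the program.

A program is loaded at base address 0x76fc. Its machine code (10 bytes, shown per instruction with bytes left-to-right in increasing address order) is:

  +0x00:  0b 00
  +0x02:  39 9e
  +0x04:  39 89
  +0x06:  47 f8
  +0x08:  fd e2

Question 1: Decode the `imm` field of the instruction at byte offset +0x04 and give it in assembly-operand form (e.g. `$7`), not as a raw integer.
$393

@+04  big-endian(39 89) = 0x3989
  op=0x3989>>11=0x7 ⇒ adi (RI)
  [10:9] rd=0 = r0
  [8:0] imm=393 = $393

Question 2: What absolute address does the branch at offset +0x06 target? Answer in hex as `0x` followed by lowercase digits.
[06] 47 f8 → 0x47f8
  op=0x47f8>>11=0x8 ⇒ jsr (J)
  imm@[10:0]=0x7f8 (s11→-8) ⇒ $-8
  target = base 0x76fc + off 0x06 + 2 + imm -8 = 0x76fc

0x76fc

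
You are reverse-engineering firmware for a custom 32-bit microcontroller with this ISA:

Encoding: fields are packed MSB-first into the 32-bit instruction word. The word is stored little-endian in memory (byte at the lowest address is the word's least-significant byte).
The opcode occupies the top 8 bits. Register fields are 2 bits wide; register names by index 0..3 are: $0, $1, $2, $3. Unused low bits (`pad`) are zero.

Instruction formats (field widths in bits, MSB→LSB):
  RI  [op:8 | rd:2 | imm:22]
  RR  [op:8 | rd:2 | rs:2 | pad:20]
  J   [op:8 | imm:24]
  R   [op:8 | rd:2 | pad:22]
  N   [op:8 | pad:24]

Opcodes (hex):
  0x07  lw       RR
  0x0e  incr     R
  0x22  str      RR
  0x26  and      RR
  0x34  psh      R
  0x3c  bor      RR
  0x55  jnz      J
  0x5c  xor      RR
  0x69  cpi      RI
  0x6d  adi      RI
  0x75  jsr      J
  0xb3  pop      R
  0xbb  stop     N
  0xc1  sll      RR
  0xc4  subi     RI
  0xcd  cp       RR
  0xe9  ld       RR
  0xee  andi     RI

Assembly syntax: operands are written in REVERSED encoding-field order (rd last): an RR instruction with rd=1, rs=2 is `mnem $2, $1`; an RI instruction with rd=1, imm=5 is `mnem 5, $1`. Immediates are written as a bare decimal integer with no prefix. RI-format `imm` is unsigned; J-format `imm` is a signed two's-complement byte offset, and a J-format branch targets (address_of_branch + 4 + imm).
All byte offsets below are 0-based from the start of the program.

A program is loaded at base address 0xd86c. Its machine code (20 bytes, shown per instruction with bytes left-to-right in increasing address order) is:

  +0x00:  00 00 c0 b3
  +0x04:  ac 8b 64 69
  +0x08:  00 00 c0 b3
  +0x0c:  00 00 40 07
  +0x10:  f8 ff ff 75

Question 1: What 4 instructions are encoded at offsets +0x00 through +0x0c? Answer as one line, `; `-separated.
[00] 00 00 c0 b3 → 0xb3c00000
  op=0xb3c00000>>24=0xb3 ⇒ pop (R)
  rd: (w>>22)&0x3=0x3 → $3
[04] ac 8b 64 69 → 0x69648bac
  op=0x69648bac>>24=0x69 ⇒ cpi (RI)
  rd: (w>>22)&0x3=0x1 → $1
  imm: (w>>0)&0x3fffff=0x248bac → 2395052
[08] 00 00 c0 b3 → 0xb3c00000
  op=0xb3c00000>>24=0xb3 ⇒ pop (R)
  rd: (w>>22)&0x3=0x3 → $3
[0c] 00 00 40 07 → 0x07400000
  op=0x07400000>>24=0x7 ⇒ lw (RR)
  rd: (w>>22)&0x3=0x1 → $1
  rs: (w>>20)&0x3=0x0 → $0

pop $3; cpi 2395052, $1; pop $3; lw $0, $1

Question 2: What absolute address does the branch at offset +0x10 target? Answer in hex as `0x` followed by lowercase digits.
off 0x10: read f8 ff ff 75 as little → 0x75fffff8
  top 8b → 0x75 → jsr [J]
  [23:0] imm=16777208 (s24→-8) = -8
  target = base 0xd86c + off 0x10 + 4 + imm -8 = 0xd878

0xd878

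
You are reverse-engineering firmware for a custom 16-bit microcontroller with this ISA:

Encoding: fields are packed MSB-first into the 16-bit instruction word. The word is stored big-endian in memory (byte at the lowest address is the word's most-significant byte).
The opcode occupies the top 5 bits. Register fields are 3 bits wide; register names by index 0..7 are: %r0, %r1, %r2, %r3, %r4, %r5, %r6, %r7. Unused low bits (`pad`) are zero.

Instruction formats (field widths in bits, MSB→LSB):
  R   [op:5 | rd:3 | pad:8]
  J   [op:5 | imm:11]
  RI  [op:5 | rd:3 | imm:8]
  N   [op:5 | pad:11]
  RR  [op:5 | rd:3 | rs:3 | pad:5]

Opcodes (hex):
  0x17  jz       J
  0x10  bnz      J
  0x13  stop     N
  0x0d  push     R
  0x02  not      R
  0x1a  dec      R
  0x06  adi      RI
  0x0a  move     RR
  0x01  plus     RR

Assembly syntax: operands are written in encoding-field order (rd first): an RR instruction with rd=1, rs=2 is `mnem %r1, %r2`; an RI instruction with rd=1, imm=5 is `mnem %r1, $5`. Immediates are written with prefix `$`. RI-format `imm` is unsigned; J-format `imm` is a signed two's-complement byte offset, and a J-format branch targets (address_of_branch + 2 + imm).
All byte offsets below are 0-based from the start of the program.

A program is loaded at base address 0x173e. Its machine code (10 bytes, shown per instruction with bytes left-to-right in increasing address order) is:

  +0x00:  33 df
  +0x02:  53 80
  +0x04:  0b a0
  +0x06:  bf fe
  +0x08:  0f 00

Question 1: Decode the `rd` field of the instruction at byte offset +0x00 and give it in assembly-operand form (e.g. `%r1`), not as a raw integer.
%r3

@+00  big-endian(33 df) = 0x33df
  top 5b → 0x6 → adi [RI]
  rd@[10:8]=0x3 ⇒ %r3
  imm@[7:0]=0xdf ⇒ $223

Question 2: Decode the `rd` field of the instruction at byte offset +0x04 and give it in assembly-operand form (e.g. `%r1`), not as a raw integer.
off 0x04: read 0b a0 as big → 0x0ba0
  opcode bits[15:11]=0x1: plus/RR
  rd: (w>>8)&0x7=0x3 → %r3
  rs: (w>>5)&0x7=0x5 → %r5

%r3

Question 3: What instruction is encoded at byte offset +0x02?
move %r3, %r4

[02] 53 80 → 0x5380
  op=0x5380>>11=0xa ⇒ move (RR)
  rd@[10:8]=0x3 ⇒ %r3
  rs@[7:5]=0x4 ⇒ %r4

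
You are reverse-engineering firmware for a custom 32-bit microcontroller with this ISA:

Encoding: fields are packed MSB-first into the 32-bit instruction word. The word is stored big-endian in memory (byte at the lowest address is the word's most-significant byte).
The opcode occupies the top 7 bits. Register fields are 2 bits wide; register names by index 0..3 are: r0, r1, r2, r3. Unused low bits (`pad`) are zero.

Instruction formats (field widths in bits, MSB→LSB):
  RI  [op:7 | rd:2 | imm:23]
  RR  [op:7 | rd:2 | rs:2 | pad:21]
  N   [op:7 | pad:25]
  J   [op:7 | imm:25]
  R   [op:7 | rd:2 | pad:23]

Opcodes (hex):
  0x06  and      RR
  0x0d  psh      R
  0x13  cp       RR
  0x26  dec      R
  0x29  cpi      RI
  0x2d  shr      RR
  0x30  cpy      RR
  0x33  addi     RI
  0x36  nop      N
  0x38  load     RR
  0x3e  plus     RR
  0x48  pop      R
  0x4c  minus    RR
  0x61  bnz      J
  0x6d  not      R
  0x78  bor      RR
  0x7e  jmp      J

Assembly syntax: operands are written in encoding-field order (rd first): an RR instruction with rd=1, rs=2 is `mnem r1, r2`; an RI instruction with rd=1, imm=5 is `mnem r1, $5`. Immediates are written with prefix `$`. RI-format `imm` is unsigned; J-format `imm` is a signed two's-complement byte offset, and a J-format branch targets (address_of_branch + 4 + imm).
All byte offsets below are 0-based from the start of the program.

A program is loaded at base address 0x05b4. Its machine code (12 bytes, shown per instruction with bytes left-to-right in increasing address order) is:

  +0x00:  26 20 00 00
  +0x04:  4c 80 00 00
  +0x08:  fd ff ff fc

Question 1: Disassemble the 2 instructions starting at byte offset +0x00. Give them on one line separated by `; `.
[00] 26 20 00 00 → 0x26200000
  top 7b → 0x13 → cp [RR]
  rd: (w>>23)&0x3=0x0 → r0
  rs: (w>>21)&0x3=0x1 → r1
[04] 4c 80 00 00 → 0x4c800000
  top 7b → 0x26 → dec [R]
  rd: (w>>23)&0x3=0x1 → r1

cp r0, r1; dec r1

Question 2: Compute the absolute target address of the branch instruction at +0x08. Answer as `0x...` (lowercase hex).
[08] fd ff ff fc → 0xfdfffffc
  opcode bits[31:25]=0x7e: jmp/J
  [24:0] imm=33554428 (s25→-4) = $-4
  target = base 0x05b4 + off 0x08 + 4 + imm -4 = 0x05bc

0x05bc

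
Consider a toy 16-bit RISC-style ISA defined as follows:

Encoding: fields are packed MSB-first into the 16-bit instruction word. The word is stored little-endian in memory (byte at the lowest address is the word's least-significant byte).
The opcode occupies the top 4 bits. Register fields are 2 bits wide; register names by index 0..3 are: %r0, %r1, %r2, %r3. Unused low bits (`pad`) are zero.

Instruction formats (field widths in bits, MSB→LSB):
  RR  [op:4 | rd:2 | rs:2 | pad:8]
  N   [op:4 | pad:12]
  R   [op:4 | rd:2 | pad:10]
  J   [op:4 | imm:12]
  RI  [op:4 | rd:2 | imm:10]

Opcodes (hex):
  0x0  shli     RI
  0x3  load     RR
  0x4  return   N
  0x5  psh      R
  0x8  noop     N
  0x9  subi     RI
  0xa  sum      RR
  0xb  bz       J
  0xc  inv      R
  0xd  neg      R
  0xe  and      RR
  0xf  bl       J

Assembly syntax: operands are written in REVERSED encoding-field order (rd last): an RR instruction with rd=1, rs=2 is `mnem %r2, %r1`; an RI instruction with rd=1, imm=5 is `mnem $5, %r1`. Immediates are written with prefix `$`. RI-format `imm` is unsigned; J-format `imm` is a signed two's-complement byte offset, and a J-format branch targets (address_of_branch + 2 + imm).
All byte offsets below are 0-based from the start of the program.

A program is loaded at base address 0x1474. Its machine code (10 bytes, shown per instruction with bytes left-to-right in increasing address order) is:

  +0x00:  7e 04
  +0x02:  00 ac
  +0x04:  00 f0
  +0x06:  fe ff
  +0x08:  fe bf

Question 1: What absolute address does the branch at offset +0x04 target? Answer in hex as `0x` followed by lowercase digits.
+0x04: 00 f0 ⇒ word 0xf000 (little)
  opcode bits[15:12]=0xf: bl/J
  imm@[11:0]=0x0 ⇒ $0
  target = base 0x1474 + off 0x04 + 2 + imm 0 = 0x147a

0x147a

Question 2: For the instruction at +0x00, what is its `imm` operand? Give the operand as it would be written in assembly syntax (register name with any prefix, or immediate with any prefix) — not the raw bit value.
$126

@+00  little-endian(7e 04) = 0x047e
  op=0x047e>>12=0x0 ⇒ shli (RI)
  rd@[11:10]=0x1 ⇒ %r1
  imm@[9:0]=0x7e ⇒ $126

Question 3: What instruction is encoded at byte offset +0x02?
sum %r0, %r3

off 0x02: read 00 ac as little → 0xac00
  top 4b → 0xa → sum [RR]
  rd: (w>>10)&0x3=0x3 → %r3
  rs: (w>>8)&0x3=0x0 → %r0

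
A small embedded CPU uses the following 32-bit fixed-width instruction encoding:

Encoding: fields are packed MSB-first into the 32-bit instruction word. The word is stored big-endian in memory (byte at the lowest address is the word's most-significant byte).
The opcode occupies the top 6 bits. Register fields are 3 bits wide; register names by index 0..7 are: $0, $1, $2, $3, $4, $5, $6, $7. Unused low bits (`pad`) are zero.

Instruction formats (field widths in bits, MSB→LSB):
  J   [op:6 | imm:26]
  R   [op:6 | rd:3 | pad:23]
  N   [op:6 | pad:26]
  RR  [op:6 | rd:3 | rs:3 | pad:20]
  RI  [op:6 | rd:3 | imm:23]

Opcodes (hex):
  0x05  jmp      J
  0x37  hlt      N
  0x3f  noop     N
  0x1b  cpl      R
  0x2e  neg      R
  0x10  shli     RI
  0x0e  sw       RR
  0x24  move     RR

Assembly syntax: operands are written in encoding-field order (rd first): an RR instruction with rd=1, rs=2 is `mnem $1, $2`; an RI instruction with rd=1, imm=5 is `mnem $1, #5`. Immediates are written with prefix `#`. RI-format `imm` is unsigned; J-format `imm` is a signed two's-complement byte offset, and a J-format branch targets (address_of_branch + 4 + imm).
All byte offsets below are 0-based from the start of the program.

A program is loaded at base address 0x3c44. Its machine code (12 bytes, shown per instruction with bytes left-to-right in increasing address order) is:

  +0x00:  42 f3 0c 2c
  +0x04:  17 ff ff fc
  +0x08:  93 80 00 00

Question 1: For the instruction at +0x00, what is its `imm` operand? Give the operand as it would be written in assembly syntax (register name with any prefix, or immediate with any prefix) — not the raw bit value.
#7539756

off 0x00: read 42 f3 0c 2c as big → 0x42f30c2c
  top 6b → 0x10 → shli [RI]
  [25:23] rd=5 = $5
  [22:0] imm=7539756 = #7539756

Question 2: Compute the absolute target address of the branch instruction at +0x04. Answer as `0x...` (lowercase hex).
[04] 17 ff ff fc → 0x17fffffc
  opcode bits[31:26]=0x5: jmp/J
  imm: (w>>0)&0x3ffffff=0x3fffffc (s26→-4) → #-4
  target = base 0x3c44 + off 0x04 + 4 + imm -4 = 0x3c48

0x3c48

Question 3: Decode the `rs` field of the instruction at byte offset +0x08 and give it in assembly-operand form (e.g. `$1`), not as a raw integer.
@+08  big-endian(93 80 00 00) = 0x93800000
  top 6b → 0x24 → move [RR]
  [25:23] rd=7 = $7
  [22:20] rs=0 = $0

$0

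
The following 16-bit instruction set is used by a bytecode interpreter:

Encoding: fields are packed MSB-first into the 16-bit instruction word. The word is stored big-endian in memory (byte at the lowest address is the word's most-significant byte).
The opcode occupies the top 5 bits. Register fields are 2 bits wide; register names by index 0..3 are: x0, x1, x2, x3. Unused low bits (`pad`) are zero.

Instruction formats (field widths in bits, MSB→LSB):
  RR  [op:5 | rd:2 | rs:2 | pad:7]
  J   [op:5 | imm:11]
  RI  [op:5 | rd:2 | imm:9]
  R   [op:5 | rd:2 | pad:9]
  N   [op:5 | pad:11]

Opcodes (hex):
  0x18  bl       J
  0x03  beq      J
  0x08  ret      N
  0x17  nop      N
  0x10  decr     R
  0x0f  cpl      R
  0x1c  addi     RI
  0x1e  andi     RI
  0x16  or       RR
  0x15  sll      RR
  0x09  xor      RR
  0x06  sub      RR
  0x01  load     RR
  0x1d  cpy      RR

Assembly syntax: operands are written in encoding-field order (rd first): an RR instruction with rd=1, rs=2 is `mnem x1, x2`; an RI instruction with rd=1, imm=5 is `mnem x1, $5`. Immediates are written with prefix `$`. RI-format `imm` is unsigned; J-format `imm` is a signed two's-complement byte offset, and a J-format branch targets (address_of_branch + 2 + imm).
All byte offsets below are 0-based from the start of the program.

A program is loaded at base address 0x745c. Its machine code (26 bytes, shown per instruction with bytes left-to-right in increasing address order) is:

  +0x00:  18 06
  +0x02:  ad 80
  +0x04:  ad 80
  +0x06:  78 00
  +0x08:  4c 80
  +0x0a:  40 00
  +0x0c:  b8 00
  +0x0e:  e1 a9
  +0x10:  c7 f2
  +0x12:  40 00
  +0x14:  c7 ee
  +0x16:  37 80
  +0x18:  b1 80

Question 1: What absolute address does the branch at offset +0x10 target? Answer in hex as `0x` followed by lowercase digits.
0x7460

[10] c7 f2 → 0xc7f2
  op=0xc7f2>>11=0x18 ⇒ bl (J)
  [10:0] imm=2034 (s11→-14) = $-14
  target = base 0x745c + off 0x10 + 2 + imm -14 = 0x7460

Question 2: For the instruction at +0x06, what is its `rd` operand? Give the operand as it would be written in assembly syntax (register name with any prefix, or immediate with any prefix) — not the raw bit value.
x0

+0x06: 78 00 ⇒ word 0x7800 (big)
  top 5b → 0xf → cpl [R]
  rd: (w>>9)&0x3=0x0 → x0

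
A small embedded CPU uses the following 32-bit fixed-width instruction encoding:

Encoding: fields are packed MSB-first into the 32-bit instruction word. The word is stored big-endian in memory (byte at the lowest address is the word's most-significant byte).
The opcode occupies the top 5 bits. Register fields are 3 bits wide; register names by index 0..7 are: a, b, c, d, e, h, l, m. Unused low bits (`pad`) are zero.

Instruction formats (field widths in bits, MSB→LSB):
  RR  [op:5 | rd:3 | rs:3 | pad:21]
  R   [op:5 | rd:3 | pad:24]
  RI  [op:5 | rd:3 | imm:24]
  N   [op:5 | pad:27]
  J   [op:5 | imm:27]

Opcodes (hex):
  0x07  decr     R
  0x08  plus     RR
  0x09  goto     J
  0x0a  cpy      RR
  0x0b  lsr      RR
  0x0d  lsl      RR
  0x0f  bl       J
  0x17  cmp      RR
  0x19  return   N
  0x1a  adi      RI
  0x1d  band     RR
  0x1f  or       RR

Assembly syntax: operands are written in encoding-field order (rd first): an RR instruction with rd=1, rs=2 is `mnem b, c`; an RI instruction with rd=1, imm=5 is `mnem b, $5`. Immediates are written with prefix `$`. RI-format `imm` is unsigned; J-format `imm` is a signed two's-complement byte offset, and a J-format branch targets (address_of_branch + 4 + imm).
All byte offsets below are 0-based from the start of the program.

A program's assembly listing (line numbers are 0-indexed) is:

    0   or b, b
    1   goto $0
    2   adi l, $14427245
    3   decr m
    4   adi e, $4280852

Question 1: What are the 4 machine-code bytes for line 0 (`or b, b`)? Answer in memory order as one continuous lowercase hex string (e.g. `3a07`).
f9200000

0. or fields op=0x1f:5|rd=1:3|rs=1:3|pad=0:21 → word f9200000h → f9 20 00 00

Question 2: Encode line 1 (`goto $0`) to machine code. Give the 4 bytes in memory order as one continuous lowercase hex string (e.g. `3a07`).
48000000

L1: goto op=0x9:5|imm=0:27 ⇒ 0x48000000 ⇒ big 48 00 00 00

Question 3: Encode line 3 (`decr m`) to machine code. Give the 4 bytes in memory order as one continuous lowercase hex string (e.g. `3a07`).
L3: decr op=0x7:5|rd=7:3|pad=0:24 ⇒ 0x3f000000 ⇒ big 3f 00 00 00

3f000000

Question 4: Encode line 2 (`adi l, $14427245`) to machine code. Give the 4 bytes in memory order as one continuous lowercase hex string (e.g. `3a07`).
L2: adi op=0x1a:5|rd=6:3|imm=14427245:24 ⇒ 0xd6dc246d ⇒ big d6 dc 24 6d

d6dc246d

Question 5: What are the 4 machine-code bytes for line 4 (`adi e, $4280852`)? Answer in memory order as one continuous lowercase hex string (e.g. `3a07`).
line 4 (adi): pack op=0x1a:5|rd=4:3|imm=4280852:24 = 0xd4415214; big→ d4 41 52 14

d4415214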